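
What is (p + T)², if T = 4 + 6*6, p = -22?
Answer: 324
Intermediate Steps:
T = 40 (T = 4 + 36 = 40)
(p + T)² = (-22 + 40)² = 18² = 324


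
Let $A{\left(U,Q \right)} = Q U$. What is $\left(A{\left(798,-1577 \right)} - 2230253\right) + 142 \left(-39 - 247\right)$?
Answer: $-3529311$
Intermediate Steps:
$\left(A{\left(798,-1577 \right)} - 2230253\right) + 142 \left(-39 - 247\right) = \left(\left(-1577\right) 798 - 2230253\right) + 142 \left(-39 - 247\right) = \left(-1258446 - 2230253\right) + 142 \left(-286\right) = -3488699 - 40612 = -3529311$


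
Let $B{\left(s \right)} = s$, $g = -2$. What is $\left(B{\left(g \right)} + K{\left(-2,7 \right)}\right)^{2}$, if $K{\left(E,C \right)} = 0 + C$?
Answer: $25$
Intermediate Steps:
$K{\left(E,C \right)} = C$
$\left(B{\left(g \right)} + K{\left(-2,7 \right)}\right)^{2} = \left(-2 + 7\right)^{2} = 5^{2} = 25$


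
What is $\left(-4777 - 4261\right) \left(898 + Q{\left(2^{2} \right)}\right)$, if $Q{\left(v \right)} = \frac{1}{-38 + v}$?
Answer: $- \frac{137969589}{17} \approx -8.1159 \cdot 10^{6}$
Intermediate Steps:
$\left(-4777 - 4261\right) \left(898 + Q{\left(2^{2} \right)}\right) = \left(-4777 - 4261\right) \left(898 + \frac{1}{-38 + 2^{2}}\right) = - 9038 \left(898 + \frac{1}{-38 + 4}\right) = - 9038 \left(898 + \frac{1}{-34}\right) = - 9038 \left(898 - \frac{1}{34}\right) = \left(-9038\right) \frac{30531}{34} = - \frac{137969589}{17}$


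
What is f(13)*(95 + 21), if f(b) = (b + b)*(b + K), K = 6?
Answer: 57304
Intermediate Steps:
f(b) = 2*b*(6 + b) (f(b) = (b + b)*(b + 6) = (2*b)*(6 + b) = 2*b*(6 + b))
f(13)*(95 + 21) = (2*13*(6 + 13))*(95 + 21) = (2*13*19)*116 = 494*116 = 57304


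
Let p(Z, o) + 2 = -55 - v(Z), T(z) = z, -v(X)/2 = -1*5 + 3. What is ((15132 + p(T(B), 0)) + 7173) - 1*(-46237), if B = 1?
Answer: 68481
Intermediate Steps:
v(X) = 4 (v(X) = -2*(-1*5 + 3) = -2*(-5 + 3) = -2*(-2) = 4)
p(Z, o) = -61 (p(Z, o) = -2 + (-55 - 1*4) = -2 + (-55 - 4) = -2 - 59 = -61)
((15132 + p(T(B), 0)) + 7173) - 1*(-46237) = ((15132 - 61) + 7173) - 1*(-46237) = (15071 + 7173) + 46237 = 22244 + 46237 = 68481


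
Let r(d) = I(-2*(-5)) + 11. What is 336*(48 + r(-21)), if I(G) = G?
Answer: 23184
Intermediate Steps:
r(d) = 21 (r(d) = -2*(-5) + 11 = 10 + 11 = 21)
336*(48 + r(-21)) = 336*(48 + 21) = 336*69 = 23184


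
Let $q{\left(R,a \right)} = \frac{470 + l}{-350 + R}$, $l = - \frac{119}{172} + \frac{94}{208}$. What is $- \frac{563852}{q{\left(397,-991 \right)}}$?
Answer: $- \frac{118512668768}{2100767} \approx -56414.0$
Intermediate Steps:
$l = - \frac{1073}{4472}$ ($l = \left(-119\right) \frac{1}{172} + 94 \cdot \frac{1}{208} = - \frac{119}{172} + \frac{47}{104} = - \frac{1073}{4472} \approx -0.23994$)
$q{\left(R,a \right)} = \frac{2100767}{4472 \left(-350 + R\right)}$ ($q{\left(R,a \right)} = \frac{470 - \frac{1073}{4472}}{-350 + R} = \frac{2100767}{4472 \left(-350 + R\right)}$)
$- \frac{563852}{q{\left(397,-991 \right)}} = - \frac{563852}{\frac{2100767}{4472} \frac{1}{-350 + 397}} = - \frac{563852}{\frac{2100767}{4472} \cdot \frac{1}{47}} = - \frac{563852}{\frac{2100767}{210184}} = \left(-563852\right) \frac{210184}{2100767} = - \frac{118512668768}{2100767}$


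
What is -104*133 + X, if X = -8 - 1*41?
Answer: -13881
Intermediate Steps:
X = -49 (X = -8 - 41 = -49)
-104*133 + X = -104*133 - 49 = -13832 - 49 = -13881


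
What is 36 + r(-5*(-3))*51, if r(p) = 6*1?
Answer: 342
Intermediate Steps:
r(p) = 6
36 + r(-5*(-3))*51 = 36 + 6*51 = 36 + 306 = 342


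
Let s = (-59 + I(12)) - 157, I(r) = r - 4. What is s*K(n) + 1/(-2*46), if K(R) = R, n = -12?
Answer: 229631/92 ≈ 2496.0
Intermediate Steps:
I(r) = -4 + r
s = -208 (s = (-59 + (-4 + 12)) - 157 = (-59 + 8) - 157 = -51 - 157 = -208)
s*K(n) + 1/(-2*46) = -208*(-12) + 1/(-2*46) = 2496 + 1/(-92) = 2496 - 1/92 = 229631/92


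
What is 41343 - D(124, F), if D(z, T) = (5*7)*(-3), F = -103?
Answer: 41448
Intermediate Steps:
D(z, T) = -105 (D(z, T) = 35*(-3) = -105)
41343 - D(124, F) = 41343 - 1*(-105) = 41343 + 105 = 41448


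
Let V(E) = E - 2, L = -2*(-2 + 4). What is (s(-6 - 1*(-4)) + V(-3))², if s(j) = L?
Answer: 81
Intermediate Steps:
L = -4 (L = -2*2 = -4)
s(j) = -4
V(E) = -2 + E
(s(-6 - 1*(-4)) + V(-3))² = (-4 + (-2 - 3))² = (-4 - 5)² = (-9)² = 81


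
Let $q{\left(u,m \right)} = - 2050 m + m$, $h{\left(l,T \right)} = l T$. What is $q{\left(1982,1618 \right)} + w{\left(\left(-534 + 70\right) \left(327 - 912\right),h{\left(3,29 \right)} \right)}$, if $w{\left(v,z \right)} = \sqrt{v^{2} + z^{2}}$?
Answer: $-3315282 + 87 \sqrt{9734401} \approx -3.0438 \cdot 10^{6}$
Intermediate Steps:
$h{\left(l,T \right)} = T l$
$q{\left(u,m \right)} = - 2049 m$
$q{\left(1982,1618 \right)} + w{\left(\left(-534 + 70\right) \left(327 - 912\right),h{\left(3,29 \right)} \right)} = \left(-2049\right) 1618 + \sqrt{\left(\left(-534 + 70\right) \left(327 - 912\right)\right)^{2} + \left(29 \cdot 3\right)^{2}} = -3315282 + \sqrt{\left(\left(-464\right) \left(-585\right)\right)^{2} + 87^{2}} = -3315282 + \sqrt{271440^{2} + 7569} = -3315282 + \sqrt{73679673600 + 7569} = -3315282 + \sqrt{73679681169} = -3315282 + 87 \sqrt{9734401}$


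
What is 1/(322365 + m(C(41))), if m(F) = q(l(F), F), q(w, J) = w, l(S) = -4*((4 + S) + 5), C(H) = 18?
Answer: 1/322257 ≈ 3.1031e-6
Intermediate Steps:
l(S) = -36 - 4*S (l(S) = -4*(9 + S) = -36 - 4*S)
m(F) = -36 - 4*F
1/(322365 + m(C(41))) = 1/(322365 + (-36 - 4*18)) = 1/(322365 + (-36 - 72)) = 1/(322365 - 108) = 1/322257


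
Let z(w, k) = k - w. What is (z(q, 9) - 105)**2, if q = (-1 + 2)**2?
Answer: 9409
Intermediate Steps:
q = 1 (q = 1**2 = 1)
(z(q, 9) - 105)**2 = ((9 - 1*1) - 105)**2 = ((9 - 1) - 105)**2 = (8 - 105)**2 = (-97)**2 = 9409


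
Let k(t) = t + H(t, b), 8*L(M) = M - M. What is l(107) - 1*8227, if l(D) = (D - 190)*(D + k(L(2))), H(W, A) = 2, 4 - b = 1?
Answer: -17274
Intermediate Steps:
b = 3 (b = 4 - 1*1 = 4 - 1 = 3)
L(M) = 0 (L(M) = (M - M)/8 = (1/8)*0 = 0)
k(t) = 2 + t (k(t) = t + 2 = 2 + t)
l(D) = (-190 + D)*(2 + D) (l(D) = (D - 190)*(D + (2 + 0)) = (-190 + D)*(D + 2) = (-190 + D)*(2 + D))
l(107) - 1*8227 = (-380 + 107**2 - 188*107) - 1*8227 = (-380 + 11449 - 20116) - 8227 = -9047 - 8227 = -17274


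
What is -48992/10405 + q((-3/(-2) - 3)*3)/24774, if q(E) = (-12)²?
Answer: -202038248/42962245 ≈ -4.7027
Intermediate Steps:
q(E) = 144
-48992/10405 + q((-3/(-2) - 3)*3)/24774 = -48992/10405 + 144/24774 = -48992*1/10405 + 144*(1/24774) = -48992/10405 + 24/4129 = -202038248/42962245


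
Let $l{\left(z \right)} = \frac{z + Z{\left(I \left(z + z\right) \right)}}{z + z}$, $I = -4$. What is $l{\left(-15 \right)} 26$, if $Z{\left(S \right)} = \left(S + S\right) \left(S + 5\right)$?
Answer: $-25987$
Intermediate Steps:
$Z{\left(S \right)} = 2 S \left(5 + S\right)$
$l{\left(z \right)} = \frac{z - 16 z \left(5 - 8 z\right)}{2 z}$ ($l{\left(z \right)} = \frac{z + 2 \left(- 4 \left(z + z\right)\right) \left(5 - 4 \left(z + z\right)\right)}{z + z} = \frac{z + 2 \left(- 4 \cdot 2 z\right) \left(5 - 4 \cdot 2 z\right)}{2 z} = \left(z + 2 \left(- 8 z\right) \left(5 - 8 z\right)\right) \frac{1}{2 z} = \left(z - 16 z \left(5 - 8 z\right)\right) \frac{1}{2 z} = \frac{z - 16 z \left(5 - 8 z\right)}{2 z}$)
$l{\left(-15 \right)} 26 = \left(- \frac{79}{2} + 64 \left(-15\right)\right) 26 = \left(- \frac{79}{2} - 960\right) 26 = \left(- \frac{1999}{2}\right) 26 = -25987$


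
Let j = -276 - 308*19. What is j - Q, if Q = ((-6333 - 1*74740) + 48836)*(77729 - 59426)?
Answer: 590027683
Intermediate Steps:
j = -6128 (j = -276 - 5852 = -6128)
Q = -590033811 (Q = ((-6333 - 74740) + 48836)*18303 = (-81073 + 48836)*18303 = -32237*18303 = -590033811)
j - Q = -6128 - 1*(-590033811) = -6128 + 590033811 = 590027683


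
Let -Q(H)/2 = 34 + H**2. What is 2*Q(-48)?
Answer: -9352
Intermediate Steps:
Q(H) = -68 - 2*H**2 (Q(H) = -2*(34 + H**2) = -68 - 2*H**2)
2*Q(-48) = 2*(-68 - 2*(-48)**2) = 2*(-68 - 2*2304) = 2*(-68 - 4608) = 2*(-4676) = -9352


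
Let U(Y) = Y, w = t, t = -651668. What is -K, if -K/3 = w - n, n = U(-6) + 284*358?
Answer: -2260002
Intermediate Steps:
w = -651668
n = 101666 (n = -6 + 284*358 = -6 + 101672 = 101666)
K = 2260002 (K = -3*(-651668 - 1*101666) = -3*(-651668 - 101666) = -3*(-753334) = 2260002)
-K = -1*2260002 = -2260002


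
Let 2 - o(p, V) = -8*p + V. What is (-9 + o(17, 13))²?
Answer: 13456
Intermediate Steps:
o(p, V) = 2 - V + 8*p (o(p, V) = 2 - (-8*p + V) = 2 - (V - 8*p) = 2 + (-V + 8*p) = 2 - V + 8*p)
(-9 + o(17, 13))² = (-9 + (2 - 1*13 + 8*17))² = (-9 + (2 - 13 + 136))² = (-9 + 125)² = 116² = 13456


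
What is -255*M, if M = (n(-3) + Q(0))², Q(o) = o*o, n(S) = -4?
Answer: -4080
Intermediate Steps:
Q(o) = o²
M = 16 (M = (-4 + 0²)² = (-4 + 0)² = (-4)² = 16)
-255*M = -255*16 = -4080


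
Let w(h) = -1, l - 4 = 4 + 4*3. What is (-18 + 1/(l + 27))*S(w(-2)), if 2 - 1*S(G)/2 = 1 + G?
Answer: -3380/47 ≈ -71.915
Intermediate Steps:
l = 20 (l = 4 + (4 + 4*3) = 4 + (4 + 12) = 4 + 16 = 20)
S(G) = 2 - 2*G (S(G) = 4 - 2*(1 + G) = 4 + (-2 - 2*G) = 2 - 2*G)
(-18 + 1/(l + 27))*S(w(-2)) = (-18 + 1/(20 + 27))*(2 - 2*(-1)) = (-18 + 1/47)*(2 + 2) = (-18 + 1/47)*4 = -845/47*4 = -3380/47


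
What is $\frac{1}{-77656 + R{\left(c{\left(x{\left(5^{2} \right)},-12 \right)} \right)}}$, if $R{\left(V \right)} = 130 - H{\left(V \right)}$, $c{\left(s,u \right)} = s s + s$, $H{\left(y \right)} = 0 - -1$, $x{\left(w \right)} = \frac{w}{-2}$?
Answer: $- \frac{1}{77527} \approx -1.2899 \cdot 10^{-5}$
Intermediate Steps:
$x{\left(w \right)} = - \frac{w}{2}$ ($x{\left(w \right)} = w \left(- \frac{1}{2}\right) = - \frac{w}{2}$)
$H{\left(y \right)} = 1$ ($H{\left(y \right)} = 0 + 1 = 1$)
$c{\left(s,u \right)} = s + s^{2}$ ($c{\left(s,u \right)} = s^{2} + s = s + s^{2}$)
$R{\left(V \right)} = 129$ ($R{\left(V \right)} = 130 - 1 = 129$)
$\frac{1}{-77656 + R{\left(c{\left(x{\left(5^{2} \right)},-12 \right)} \right)}} = \frac{1}{-77656 + 129} = \frac{1}{-77527} = - \frac{1}{77527}$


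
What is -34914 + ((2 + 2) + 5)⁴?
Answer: -28353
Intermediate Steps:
-34914 + ((2 + 2) + 5)⁴ = -34914 + (4 + 5)⁴ = -34914 + 9⁴ = -34914 + 6561 = -28353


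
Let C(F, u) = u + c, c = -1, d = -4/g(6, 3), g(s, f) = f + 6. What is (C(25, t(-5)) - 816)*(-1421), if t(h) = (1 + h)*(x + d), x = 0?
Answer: 10425877/9 ≈ 1.1584e+6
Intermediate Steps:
g(s, f) = 6 + f
d = -4/9 (d = -4/(6 + 3) = -4/9 ≈ -0.44444)
t(h) = -4/9 - 4*h/9 (t(h) = (1 + h)*(0 - 4/9) = (1 + h)*(-4/9) = -4/9 - 4*h/9)
C(F, u) = -1 + u (C(F, u) = u - 1 = -1 + u)
(C(25, t(-5)) - 816)*(-1421) = ((-1 + (-4/9 - 4/9*(-5))) - 816)*(-1421) = ((-1 + (-4/9 + 20/9)) - 816)*(-1421) = ((-1 + 16/9) - 816)*(-1421) = (7/9 - 816)*(-1421) = -7337/9*(-1421) = 10425877/9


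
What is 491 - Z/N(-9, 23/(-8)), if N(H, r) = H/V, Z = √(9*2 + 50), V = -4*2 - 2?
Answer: 491 - 20*√17/9 ≈ 481.84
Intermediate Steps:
V = -10 (V = -8 - 2 = -10)
Z = 2*√17 (Z = √(18 + 50) = √68 = 2*√17 ≈ 8.2462)
N(H, r) = -H/10 (N(H, r) = H/(-10) = H*(-⅒) = -H/10)
491 - Z/N(-9, 23/(-8)) = 491 - 2*√17/((-⅒*(-9))) = 491 - 2*√17/9/10 = 491 - 2*√17*10/9 = 491 - 20*√17/9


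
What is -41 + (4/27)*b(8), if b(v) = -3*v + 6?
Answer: -131/3 ≈ -43.667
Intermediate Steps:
b(v) = 6 - 3*v
-41 + (4/27)*b(8) = -41 + (4/27)*(6 - 3*8) = -41 + (4*(1/27))*(6 - 24) = -41 + (4/27)*(-18) = -41 - 8/3 = -131/3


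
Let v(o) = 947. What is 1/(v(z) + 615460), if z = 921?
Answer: 1/616407 ≈ 1.6223e-6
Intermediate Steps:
1/(v(z) + 615460) = 1/(947 + 615460) = 1/616407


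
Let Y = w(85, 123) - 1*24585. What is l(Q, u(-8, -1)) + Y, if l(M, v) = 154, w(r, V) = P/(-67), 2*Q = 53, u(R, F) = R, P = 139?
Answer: -1637016/67 ≈ -24433.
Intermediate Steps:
Q = 53/2 (Q = (½)*53 = 53/2 ≈ 26.500)
w(r, V) = -139/67 (w(r, V) = 139/(-67) = 139*(-1/67) = -139/67)
Y = -1647334/67 (Y = -139/67 - 1*24585 = -139/67 - 24585 = -1647334/67 ≈ -24587.)
l(Q, u(-8, -1)) + Y = 154 - 1647334/67 = -1637016/67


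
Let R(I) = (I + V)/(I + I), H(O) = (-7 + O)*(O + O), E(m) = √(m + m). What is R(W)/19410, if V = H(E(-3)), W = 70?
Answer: 29/1358700 - I*√6/194100 ≈ 2.1344e-5 - 1.262e-5*I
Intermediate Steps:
E(m) = √2*√m (E(m) = √(2*m) = √2*√m)
H(O) = 2*O*(-7 + O) (H(O) = (-7 + O)*(2*O) = 2*O*(-7 + O))
V = 2*I*√6*(-7 + I*√6) (V = 2*(√2*√(-3))*(-7 + √2*√(-3)) = 2*(√2*(I*√3))*(-7 + √2*(I*√3)) = 2*(I*√6)*(-7 + I*√6) = 2*I*√6*(-7 + I*√6) ≈ -12.0 - 34.293*I)
R(I) = (-12 + I - 14*I*√6)/(2*I) (R(I) = (I + (-12 - 14*I*√6))/(I + I) = (-12 + I - 14*I*√6)/((2*I)) = (-12 + I - 14*I*√6)*(1/(2*I)) = (-12 + I - 14*I*√6)/(2*I))
R(W)/19410 = ((½)*(-12 + 70 - 14*I*√6)/70)/19410 = ((½)*(1/70)*(58 - 14*I*√6))*(1/19410) = (29/70 - I*√6/10)*(1/19410) = 29/1358700 - I*√6/194100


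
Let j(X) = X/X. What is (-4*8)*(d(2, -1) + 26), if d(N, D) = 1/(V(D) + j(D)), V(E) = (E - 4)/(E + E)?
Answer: -5888/7 ≈ -841.14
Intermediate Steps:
j(X) = 1
V(E) = (-4 + E)/(2*E) (V(E) = (-4 + E)/((2*E)) = (-4 + E)*(1/(2*E)) = (-4 + E)/(2*E))
d(N, D) = 1/(1 + (-4 + D)/(2*D)) (d(N, D) = 1/((-4 + D)/(2*D) + 1) = 1/(1 + (-4 + D)/(2*D)))
(-4*8)*(d(2, -1) + 26) = (-4*8)*(2*(-1)/(-4 + 3*(-1)) + 26) = -32*(2*(-1)/(-4 - 3) + 26) = -32*(2*(-1)/(-7) + 26) = -32*(2*(-1)*(-1/7) + 26) = -32*(2/7 + 26) = -32*184/7 = -5888/7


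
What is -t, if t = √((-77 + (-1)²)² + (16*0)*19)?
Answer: -76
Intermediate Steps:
t = 76 (t = √((-77 + 1)² + 0*19) = √((-76)² + 0) = √(5776 + 0) = √5776 = 76)
-t = -1*76 = -76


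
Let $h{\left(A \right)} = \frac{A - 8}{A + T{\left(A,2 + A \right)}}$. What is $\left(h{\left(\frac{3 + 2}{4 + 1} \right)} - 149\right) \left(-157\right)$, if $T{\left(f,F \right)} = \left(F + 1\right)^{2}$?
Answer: $\frac{398780}{17} \approx 23458.0$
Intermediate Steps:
$T{\left(f,F \right)} = \left(1 + F\right)^{2}$
$h{\left(A \right)} = \frac{-8 + A}{A + \left(3 + A\right)^{2}}$ ($h{\left(A \right)} = \frac{A - 8}{A + \left(1 + \left(2 + A\right)\right)^{2}} = \frac{-8 + A}{A + \left(3 + A\right)^{2}}$)
$\left(h{\left(\frac{3 + 2}{4 + 1} \right)} - 149\right) \left(-157\right) = \left(\frac{-8 + \frac{3 + 2}{4 + 1}}{\frac{3 + 2}{4 + 1} + \left(3 + \frac{3 + 2}{4 + 1}\right)^{2}} - 149\right) \left(-157\right) = \left(\frac{-8 + \frac{5}{5}}{\frac{5}{5} + \left(3 + \frac{5}{5}\right)^{2}} - 149\right) \left(-157\right) = \left(\frac{-8 + 5 \cdot \frac{1}{5}}{5 \cdot \frac{1}{5} + \left(3 + 5 \cdot \frac{1}{5}\right)^{2}} - 149\right) \left(-157\right) = \left(\frac{-8 + 1}{1 + \left(3 + 1\right)^{2}} - 149\right) \left(-157\right) = \left(\frac{1}{1 + 4^{2}} \left(-7\right) - 149\right) \left(-157\right) = \left(\frac{1}{1 + 16} \left(-7\right) - 149\right) \left(-157\right) = \left(\frac{1}{17} \left(-7\right) - 149\right) \left(-157\right) = \left(- \frac{7}{17} - 149\right) \left(-157\right) = \left(- \frac{2540}{17}\right) \left(-157\right) = \frac{398780}{17}$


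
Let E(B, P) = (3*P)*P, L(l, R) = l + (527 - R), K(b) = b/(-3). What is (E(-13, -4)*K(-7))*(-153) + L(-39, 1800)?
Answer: -18448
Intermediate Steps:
K(b) = -b/3 (K(b) = b*(-⅓) = -b/3)
L(l, R) = 527 + l - R
E(B, P) = 3*P²
(E(-13, -4)*K(-7))*(-153) + L(-39, 1800) = ((3*(-4)²)*(-⅓*(-7)))*(-153) + (527 - 39 - 1*1800) = ((3*16)*(7/3))*(-153) + (527 - 39 - 1800) = (48*(7/3))*(-153) - 1312 = 112*(-153) - 1312 = -17136 - 1312 = -18448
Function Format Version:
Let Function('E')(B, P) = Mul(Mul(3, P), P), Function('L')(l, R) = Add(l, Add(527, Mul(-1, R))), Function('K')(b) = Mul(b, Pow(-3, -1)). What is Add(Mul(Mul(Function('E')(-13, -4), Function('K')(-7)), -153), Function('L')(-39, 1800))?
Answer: -18448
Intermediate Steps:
Function('K')(b) = Mul(Rational(-1, 3), b) (Function('K')(b) = Mul(b, Rational(-1, 3)) = Mul(Rational(-1, 3), b))
Function('L')(l, R) = Add(527, l, Mul(-1, R))
Function('E')(B, P) = Mul(3, Pow(P, 2))
Add(Mul(Mul(Function('E')(-13, -4), Function('K')(-7)), -153), Function('L')(-39, 1800)) = Add(Mul(Mul(Mul(3, Pow(-4, 2)), Mul(Rational(-1, 3), -7)), -153), Add(527, -39, Mul(-1, 1800))) = Add(Mul(Mul(Mul(3, 16), Rational(7, 3)), -153), Add(527, -39, -1800)) = Add(Mul(Mul(48, Rational(7, 3)), -153), -1312) = Add(Mul(112, -153), -1312) = Add(-17136, -1312) = -18448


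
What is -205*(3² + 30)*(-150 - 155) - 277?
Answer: 2438198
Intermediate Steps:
-205*(3² + 30)*(-150 - 155) - 277 = -205*(9 + 30)*(-305) - 277 = -7995*(-305) - 277 = -205*(-11895) - 277 = 2438475 - 277 = 2438198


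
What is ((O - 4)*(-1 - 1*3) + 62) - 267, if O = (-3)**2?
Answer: -225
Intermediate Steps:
O = 9
((O - 4)*(-1 - 1*3) + 62) - 267 = ((9 - 4)*(-1 - 1*3) + 62) - 267 = (5*(-1 - 3) + 62) - 267 = (5*(-4) + 62) - 267 = (-20 + 62) - 267 = 42 - 267 = -225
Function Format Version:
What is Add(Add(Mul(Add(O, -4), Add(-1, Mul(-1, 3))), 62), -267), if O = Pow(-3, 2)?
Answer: -225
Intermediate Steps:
O = 9
Add(Add(Mul(Add(O, -4), Add(-1, Mul(-1, 3))), 62), -267) = Add(Add(Mul(Add(9, -4), Add(-1, Mul(-1, 3))), 62), -267) = Add(Add(Mul(5, Add(-1, -3)), 62), -267) = Add(Add(Mul(5, -4), 62), -267) = Add(Add(-20, 62), -267) = Add(42, -267) = -225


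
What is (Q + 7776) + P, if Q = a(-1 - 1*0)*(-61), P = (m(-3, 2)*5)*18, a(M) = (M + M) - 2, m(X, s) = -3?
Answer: 7750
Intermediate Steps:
a(M) = -2 + 2*M (a(M) = 2*M - 2 = -2 + 2*M)
P = -270 (P = -3*5*18 = -15*18 = -270)
Q = 244 (Q = (-2 + 2*(-1 - 1*0))*(-61) = (-2 + 2*(-1 + 0))*(-61) = (-2 + 2*(-1))*(-61) = (-2 - 2)*(-61) = -4*(-61) = 244)
(Q + 7776) + P = (244 + 7776) - 270 = 8020 - 270 = 7750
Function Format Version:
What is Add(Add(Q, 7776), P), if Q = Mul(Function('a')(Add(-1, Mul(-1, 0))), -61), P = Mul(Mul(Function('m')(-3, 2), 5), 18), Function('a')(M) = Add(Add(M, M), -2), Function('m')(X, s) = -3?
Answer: 7750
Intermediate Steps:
Function('a')(M) = Add(-2, Mul(2, M)) (Function('a')(M) = Add(Mul(2, M), -2) = Add(-2, Mul(2, M)))
P = -270 (P = Mul(Mul(-3, 5), 18) = Mul(-15, 18) = -270)
Q = 244 (Q = Mul(Add(-2, Mul(2, Add(-1, Mul(-1, 0)))), -61) = Mul(Add(-2, Mul(2, Add(-1, 0))), -61) = Mul(Add(-2, Mul(2, -1)), -61) = Mul(Add(-2, -2), -61) = Mul(-4, -61) = 244)
Add(Add(Q, 7776), P) = Add(Add(244, 7776), -270) = Add(8020, -270) = 7750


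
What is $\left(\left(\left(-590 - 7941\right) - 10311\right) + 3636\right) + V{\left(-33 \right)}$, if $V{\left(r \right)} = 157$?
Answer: $-15049$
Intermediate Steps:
$\left(\left(\left(-590 - 7941\right) - 10311\right) + 3636\right) + V{\left(-33 \right)} = \left(\left(\left(-590 - 7941\right) - 10311\right) + 3636\right) + 157 = \left(\left(-8531 - 10311\right) + 3636\right) + 157 = \left(-18842 + 3636\right) + 157 = -15206 + 157 = -15049$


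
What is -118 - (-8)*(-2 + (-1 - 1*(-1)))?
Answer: -134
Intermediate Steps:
-118 - (-8)*(-2 + (-1 - 1*(-1))) = -118 - (-8)*(-2 + (-1 + 1)) = -118 - (-8)*(-2 + 0) = -118 - (-8)*(-2) = -118 - 1*16 = -118 - 16 = -134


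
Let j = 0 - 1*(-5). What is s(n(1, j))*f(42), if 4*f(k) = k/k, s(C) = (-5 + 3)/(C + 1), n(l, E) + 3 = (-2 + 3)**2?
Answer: 1/2 ≈ 0.50000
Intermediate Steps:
j = 5 (j = 0 + 5 = 5)
n(l, E) = -2 (n(l, E) = -3 + (-2 + 3)**2 = -3 + 1**2 = -3 + 1 = -2)
s(C) = -2/(1 + C)
f(k) = 1/4 (f(k) = (k/k)/4 = (1/4)*1 = 1/4)
s(n(1, j))*f(42) = -2/(1 - 2)*(1/4) = -2/(-1)*(1/4) = -2*(-1)*(1/4) = 2*(1/4) = 1/2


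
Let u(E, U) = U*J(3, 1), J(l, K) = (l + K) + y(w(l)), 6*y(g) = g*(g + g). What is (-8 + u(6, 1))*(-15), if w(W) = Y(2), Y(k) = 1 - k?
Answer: 55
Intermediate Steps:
w(W) = -1 (w(W) = 1 - 1*2 = 1 - 2 = -1)
y(g) = g**2/3 (y(g) = (g*(g + g))/6 = (g*(2*g))/6 = (2*g**2)/6 = g**2/3)
J(l, K) = 1/3 + K + l (J(l, K) = (l + K) + (1/3)*(-1)**2 = (K + l) + (1/3)*1 = (K + l) + 1/3 = 1/3 + K + l)
u(E, U) = 13*U/3 (u(E, U) = U*(1/3 + 1 + 3) = U*(13/3) = 13*U/3)
(-8 + u(6, 1))*(-15) = (-8 + (13/3)*1)*(-15) = (-8 + 13/3)*(-15) = -11/3*(-15) = 55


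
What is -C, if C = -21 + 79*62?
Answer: -4877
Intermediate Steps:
C = 4877 (C = -21 + 4898 = 4877)
-C = -1*4877 = -4877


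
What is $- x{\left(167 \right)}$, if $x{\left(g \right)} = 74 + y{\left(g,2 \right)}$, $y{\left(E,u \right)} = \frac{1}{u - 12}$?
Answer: $- \frac{739}{10} \approx -73.9$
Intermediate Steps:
$y{\left(E,u \right)} = \frac{1}{-12 + u}$
$x{\left(g \right)} = \frac{739}{10}$ ($x{\left(g \right)} = 74 + \frac{1}{-12 + 2} = 74 + \frac{1}{-10} = 74 - \frac{1}{10} = \frac{739}{10}$)
$- x{\left(167 \right)} = \left(-1\right) \frac{739}{10} = - \frac{739}{10}$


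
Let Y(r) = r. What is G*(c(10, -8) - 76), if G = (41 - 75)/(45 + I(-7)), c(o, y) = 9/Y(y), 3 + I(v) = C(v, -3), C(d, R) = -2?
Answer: 10489/160 ≈ 65.556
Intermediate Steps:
I(v) = -5 (I(v) = -3 - 2 = -5)
c(o, y) = 9/y
G = -17/20 (G = (41 - 75)/(45 - 5) = -34/40 = -34*1/40 = -17/20 ≈ -0.85000)
G*(c(10, -8) - 76) = -17*(9/(-8) - 76)/20 = -17*(9*(-⅛) - 76)/20 = -17*(-9/8 - 76)/20 = -17/20*(-617/8) = 10489/160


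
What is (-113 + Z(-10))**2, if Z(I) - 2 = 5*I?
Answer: 25921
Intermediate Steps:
Z(I) = 2 + 5*I
(-113 + Z(-10))**2 = (-113 + (2 + 5*(-10)))**2 = (-113 + (2 - 50))**2 = (-113 - 48)**2 = (-161)**2 = 25921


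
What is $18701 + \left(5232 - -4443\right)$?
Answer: $28376$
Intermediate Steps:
$18701 + \left(5232 - -4443\right) = 18701 + \left(5232 + 4443\right) = 18701 + 9675 = 28376$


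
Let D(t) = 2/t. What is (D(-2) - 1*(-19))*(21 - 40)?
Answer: -342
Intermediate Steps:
(D(-2) - 1*(-19))*(21 - 40) = (2/(-2) - 1*(-19))*(21 - 40) = (2*(-½) + 19)*(-19) = (-1 + 19)*(-19) = 18*(-19) = -342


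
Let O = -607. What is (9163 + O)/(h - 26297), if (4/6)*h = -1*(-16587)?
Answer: -17112/2833 ≈ -6.0402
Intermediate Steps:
h = 49761/2 (h = 3*(-1*(-16587))/2 = (3/2)*16587 = 49761/2 ≈ 24881.)
(9163 + O)/(h - 26297) = (9163 - 607)/(49761/2 - 26297) = 8556/(-2833/2) = 8556*(-2/2833) = -17112/2833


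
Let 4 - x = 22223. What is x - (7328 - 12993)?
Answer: -16554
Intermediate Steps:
x = -22219 (x = 4 - 1*22223 = 4 - 22223 = -22219)
x - (7328 - 12993) = -22219 - (7328 - 12993) = -22219 - 1*(-5665) = -22219 + 5665 = -16554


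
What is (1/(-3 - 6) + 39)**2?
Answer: 122500/81 ≈ 1512.3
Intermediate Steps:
(1/(-3 - 6) + 39)**2 = (1/(-9) + 39)**2 = (-1/9 + 39)**2 = (350/9)**2 = 122500/81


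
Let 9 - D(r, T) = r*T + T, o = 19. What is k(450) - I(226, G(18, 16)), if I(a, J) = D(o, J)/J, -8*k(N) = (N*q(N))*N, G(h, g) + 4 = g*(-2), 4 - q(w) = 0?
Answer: -404919/4 ≈ -1.0123e+5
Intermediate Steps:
q(w) = 4 (q(w) = 4 - 1*0 = 4 + 0 = 4)
G(h, g) = -4 - 2*g (G(h, g) = -4 + g*(-2) = -4 - 2*g)
D(r, T) = 9 - T - T*r (D(r, T) = 9 - (r*T + T) = 9 - (T*r + T) = 9 - (T + T*r) = 9 + (-T - T*r) = 9 - T - T*r)
k(N) = -N**2/2 (k(N) = -N*4*N/8 = -4*N*N/8 = -N**2/2)
I(a, J) = (9 - 20*J)/J (I(a, J) = (9 - J - 1*J*19)/J = (9 - J - 19*J)/J = (9 - 20*J)/J)
k(450) - I(226, G(18, 16)) = -1/2*450**2 - (-20 + 9/(-4 - 2*16)) = -1/2*202500 - (-20 + 9/(-4 - 32)) = -101250 - (-20 + 9/(-36)) = -101250 - (-20 + 9*(-1/36)) = -101250 - (-20 - 1/4) = -101250 - 1*(-81/4) = -101250 + 81/4 = -404919/4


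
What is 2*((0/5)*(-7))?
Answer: 0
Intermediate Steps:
2*((0/5)*(-7)) = 2*(((⅕)*0)*(-7)) = 2*(0*(-7)) = 2*0 = 0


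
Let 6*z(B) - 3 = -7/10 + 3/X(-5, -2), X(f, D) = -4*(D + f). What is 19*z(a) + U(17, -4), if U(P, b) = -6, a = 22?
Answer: 1363/840 ≈ 1.6226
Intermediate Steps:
X(f, D) = -4*D - 4*f
z(B) = 337/840 (z(B) = ½ + (-7/10 + 3/(-4*(-2) - 4*(-5)))/6 = ½ + (-7*⅒ + 3/(8 + 20))/6 = ½ + (-7/10 + 3/28)/6 = ½ + (⅙)*(-83/140) = ½ - 83/840 = 337/840)
19*z(a) + U(17, -4) = 19*(337/840) - 6 = 6403/840 - 6 = 1363/840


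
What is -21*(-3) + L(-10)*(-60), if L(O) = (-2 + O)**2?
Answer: -8577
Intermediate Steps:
-21*(-3) + L(-10)*(-60) = -21*(-3) + (-2 - 10)**2*(-60) = 63 + (-12)**2*(-60) = 63 + 144*(-60) = 63 - 8640 = -8577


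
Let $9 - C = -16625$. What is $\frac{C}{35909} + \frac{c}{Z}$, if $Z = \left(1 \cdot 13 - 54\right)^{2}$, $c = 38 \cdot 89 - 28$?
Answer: $\frac{148400540}{60363029} \approx 2.4585$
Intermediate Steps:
$C = 16634$ ($C = 9 - -16625 = 9 + 16625 = 16634$)
$c = 3354$ ($c = 3382 - 28 = 3354$)
$Z = 1681$ ($Z = \left(13 - 54\right)^{2} = \left(-41\right)^{2} = 1681$)
$\frac{C}{35909} + \frac{c}{Z} = \frac{16634}{35909} + \frac{3354}{1681} = \frac{148400540}{60363029}$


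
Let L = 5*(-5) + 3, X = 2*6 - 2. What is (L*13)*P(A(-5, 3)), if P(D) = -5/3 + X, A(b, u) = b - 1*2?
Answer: -7150/3 ≈ -2383.3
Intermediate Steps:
A(b, u) = -2 + b (A(b, u) = b - 2 = -2 + b)
X = 10 (X = 12 - 2 = 10)
L = -22 (L = -25 + 3 = -22)
P(D) = 25/3 (P(D) = -5/3 + 10 = 25/3)
(L*13)*P(A(-5, 3)) = -22*13*(25/3) = -286*25/3 = -7150/3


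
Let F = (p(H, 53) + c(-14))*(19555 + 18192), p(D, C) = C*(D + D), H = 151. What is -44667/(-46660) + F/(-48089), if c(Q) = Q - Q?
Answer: -28188819978757/2243832740 ≈ -12563.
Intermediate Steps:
c(Q) = 0
p(D, C) = 2*C*D (p(D, C) = C*(2*D) = 2*C*D)
F = 604178482 (F = (2*53*151 + 0)*(19555 + 18192) = (16006 + 0)*37747 = 16006*37747 = 604178482)
-44667/(-46660) + F/(-48089) = -44667/(-46660) + 604178482/(-48089) = -44667*(-1/46660) + 604178482*(-1/48089) = 44667/46660 - 604178482/48089 = -28188819978757/2243832740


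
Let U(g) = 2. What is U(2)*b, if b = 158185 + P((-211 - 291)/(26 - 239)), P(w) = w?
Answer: 67387814/213 ≈ 3.1637e+5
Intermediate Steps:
b = 33693907/213 (b = 158185 + (-211 - 291)/(26 - 239) = 158185 - 502/(-213) = 158185 - 502*(-1/213) = 158185 + 502/213 = 33693907/213 ≈ 1.5819e+5)
U(2)*b = 2*(33693907/213) = 67387814/213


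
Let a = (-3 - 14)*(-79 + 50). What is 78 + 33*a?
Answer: 16347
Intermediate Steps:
a = 493 (a = -17*(-29) = 493)
78 + 33*a = 78 + 33*493 = 78 + 16269 = 16347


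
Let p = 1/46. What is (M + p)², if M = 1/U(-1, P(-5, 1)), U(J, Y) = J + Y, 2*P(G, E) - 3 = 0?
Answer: 8649/2116 ≈ 4.0874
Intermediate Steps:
P(G, E) = 3/2 (P(G, E) = 3/2 + (½)*0 = 3/2 + 0 = 3/2)
M = 2 (M = 1/(-1 + 3/2) = 1/(½) = 2)
p = 1/46 ≈ 0.021739
(M + p)² = (2 + 1/46)² = (93/46)² = 8649/2116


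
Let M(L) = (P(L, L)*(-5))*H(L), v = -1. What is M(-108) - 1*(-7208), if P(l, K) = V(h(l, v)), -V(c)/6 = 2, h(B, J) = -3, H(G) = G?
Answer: 728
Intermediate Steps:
V(c) = -12 (V(c) = -6*2 = -12)
P(l, K) = -12
M(L) = 60*L (M(L) = (-12*(-5))*L = 60*L)
M(-108) - 1*(-7208) = 60*(-108) - 1*(-7208) = -6480 + 7208 = 728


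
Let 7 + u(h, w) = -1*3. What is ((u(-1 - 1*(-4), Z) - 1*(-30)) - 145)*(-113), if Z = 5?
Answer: 14125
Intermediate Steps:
u(h, w) = -10 (u(h, w) = -7 - 1*3 = -7 - 3 = -10)
((u(-1 - 1*(-4), Z) - 1*(-30)) - 145)*(-113) = ((-10 - 1*(-30)) - 145)*(-113) = ((-10 + 30) - 145)*(-113) = (20 - 145)*(-113) = -125*(-113) = 14125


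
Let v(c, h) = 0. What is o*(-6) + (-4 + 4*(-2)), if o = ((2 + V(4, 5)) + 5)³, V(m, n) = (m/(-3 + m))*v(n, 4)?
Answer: -2070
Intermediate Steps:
V(m, n) = 0 (V(m, n) = (m/(-3 + m))*0 = 0)
o = 343 (o = ((2 + 0) + 5)³ = (2 + 5)³ = 7³ = 343)
o*(-6) + (-4 + 4*(-2)) = 343*(-6) + (-4 + 4*(-2)) = -2058 + (-4 - 8) = -2058 - 12 = -2070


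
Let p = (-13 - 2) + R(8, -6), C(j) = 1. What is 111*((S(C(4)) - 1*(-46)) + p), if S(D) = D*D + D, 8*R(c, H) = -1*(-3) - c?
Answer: 28749/8 ≈ 3593.6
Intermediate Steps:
R(c, H) = 3/8 - c/8 (R(c, H) = (-1*(-3) - c)/8 = (3 - c)/8 = 3/8 - c/8)
S(D) = D + D² (S(D) = D² + D = D + D²)
p = -125/8 (p = (-13 - 2) + (3/8 - ⅛*8) = -15 + (3/8 - 1) = -15 - 5/8 = -125/8 ≈ -15.625)
111*((S(C(4)) - 1*(-46)) + p) = 111*((1*(1 + 1) - 1*(-46)) - 125/8) = 111*((1*2 + 46) - 125/8) = 111*((2 + 46) - 125/8) = 111*(48 - 125/8) = 111*(259/8) = 28749/8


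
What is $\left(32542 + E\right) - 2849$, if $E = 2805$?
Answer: $32498$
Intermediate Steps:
$\left(32542 + E\right) - 2849 = \left(32542 + 2805\right) - 2849 = 35347 - 2849 = 32498$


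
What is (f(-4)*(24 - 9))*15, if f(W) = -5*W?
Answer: 4500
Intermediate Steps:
(f(-4)*(24 - 9))*15 = ((-5*(-4))*(24 - 9))*15 = (20*15)*15 = 300*15 = 4500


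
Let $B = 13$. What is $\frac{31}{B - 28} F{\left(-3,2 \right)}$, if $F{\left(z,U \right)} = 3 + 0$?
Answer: $- \frac{31}{5} \approx -6.2$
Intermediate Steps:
$F{\left(z,U \right)} = 3$
$\frac{31}{B - 28} F{\left(-3,2 \right)} = \frac{31}{13 - 28} \cdot 3 = \frac{31}{-15} \cdot 3 = 31 \left(- \frac{1}{15}\right) 3 = \left(- \frac{31}{15}\right) 3 = - \frac{31}{5}$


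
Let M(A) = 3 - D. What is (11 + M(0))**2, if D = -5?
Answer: 361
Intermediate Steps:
M(A) = 8 (M(A) = 3 - 1*(-5) = 3 + 5 = 8)
(11 + M(0))**2 = (11 + 8)**2 = 19**2 = 361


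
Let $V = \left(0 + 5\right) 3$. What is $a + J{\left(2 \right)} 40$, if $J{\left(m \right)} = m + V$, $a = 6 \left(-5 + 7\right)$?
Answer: $692$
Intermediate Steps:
$a = 12$ ($a = 6 \cdot 2 = 12$)
$V = 15$ ($V = 5 \cdot 3 = 15$)
$J{\left(m \right)} = 15 + m$ ($J{\left(m \right)} = m + 15 = 15 + m$)
$a + J{\left(2 \right)} 40 = 12 + \left(15 + 2\right) 40 = 12 + 17 \cdot 40 = 12 + 680 = 692$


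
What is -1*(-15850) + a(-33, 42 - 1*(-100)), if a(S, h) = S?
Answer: 15817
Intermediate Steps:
-1*(-15850) + a(-33, 42 - 1*(-100)) = -1*(-15850) - 33 = 15850 - 33 = 15817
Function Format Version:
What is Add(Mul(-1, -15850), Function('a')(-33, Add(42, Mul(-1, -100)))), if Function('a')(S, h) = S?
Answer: 15817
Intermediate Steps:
Add(Mul(-1, -15850), Function('a')(-33, Add(42, Mul(-1, -100)))) = Add(Mul(-1, -15850), -33) = Add(15850, -33) = 15817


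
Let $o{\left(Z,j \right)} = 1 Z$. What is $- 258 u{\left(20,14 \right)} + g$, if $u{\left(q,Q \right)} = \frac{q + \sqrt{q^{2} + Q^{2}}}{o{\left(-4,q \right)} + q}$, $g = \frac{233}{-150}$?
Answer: $- \frac{24304}{75} - \frac{129 \sqrt{149}}{4} \approx -717.71$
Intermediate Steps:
$g = - \frac{233}{150}$ ($g = 233 \left(- \frac{1}{150}\right) = - \frac{233}{150} \approx -1.5533$)
$o{\left(Z,j \right)} = Z$
$u{\left(q,Q \right)} = \frac{q + \sqrt{Q^{2} + q^{2}}}{-4 + q}$ ($u{\left(q,Q \right)} = \frac{q + \sqrt{q^{2} + Q^{2}}}{-4 + q} = \frac{q + \sqrt{Q^{2} + q^{2}}}{-4 + q}$)
$- 258 u{\left(20,14 \right)} + g = - 258 \frac{20 + \sqrt{14^{2} + 20^{2}}}{-4 + 20} - \frac{233}{150} = - 258 \frac{20 + \sqrt{196 + 400}}{16} - \frac{233}{150} = - 258 \frac{20 + \sqrt{596}}{16} - \frac{233}{150} = - 258 \frac{20 + 2 \sqrt{149}}{16} - \frac{233}{150} = - 258 \left(\frac{5}{4} + \frac{\sqrt{149}}{8}\right) - \frac{233}{150} = \left(- \frac{645}{2} - \frac{129 \sqrt{149}}{4}\right) - \frac{233}{150} = - \frac{24304}{75} - \frac{129 \sqrt{149}}{4}$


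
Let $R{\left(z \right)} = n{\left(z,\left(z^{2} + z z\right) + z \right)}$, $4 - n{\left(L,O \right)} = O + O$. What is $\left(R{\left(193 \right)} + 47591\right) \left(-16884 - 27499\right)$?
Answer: $4517612421$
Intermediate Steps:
$n{\left(L,O \right)} = 4 - 2 O$ ($n{\left(L,O \right)} = 4 - \left(O + O\right) = 4 - 2 O$)
$R{\left(z \right)} = 4 - 4 z^{2} - 2 z$ ($R{\left(z \right)} = 4 - 2 \left(\left(z^{2} + z z\right) + z\right) = 4 - 2 \left(\left(z^{2} + z^{2}\right) + z\right) = 4 - 2 \left(2 z^{2} + z\right) = 4 - 2 \left(z + 2 z^{2}\right) = 4 - \left(2 z + 4 z^{2}\right) = 4 - 4 z^{2} - 2 z$)
$\left(R{\left(193 \right)} + 47591\right) \left(-16884 - 27499\right) = \left(\left(4 - 386 \left(1 + 2 \cdot 193\right)\right) + 47591\right) \left(-16884 - 27499\right) = \left(\left(4 - 386 \left(1 + 386\right)\right) + 47591\right) \left(-44383\right) = \left(\left(4 - 386 \cdot 387\right) + 47591\right) \left(-44383\right) = \left(\left(4 - 149382\right) + 47591\right) \left(-44383\right) = \left(-149378 + 47591\right) \left(-44383\right) = \left(-101787\right) \left(-44383\right) = 4517612421$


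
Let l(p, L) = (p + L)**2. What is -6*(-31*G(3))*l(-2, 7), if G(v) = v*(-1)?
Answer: -13950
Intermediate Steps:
l(p, L) = (L + p)**2
G(v) = -v
-6*(-31*G(3))*l(-2, 7) = -6*(-(-31)*3)*(7 - 2)**2 = -6*(-31*(-3))*5**2 = -558*25 = -6*2325 = -13950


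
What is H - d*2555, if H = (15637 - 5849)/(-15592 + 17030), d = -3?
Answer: 5516029/719 ≈ 7671.8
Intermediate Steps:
H = 4894/719 (H = 9788/1438 = 9788*(1/1438) = 4894/719 ≈ 6.8067)
H - d*2555 = 4894/719 - (-3)*2555 = 4894/719 - 1*(-7665) = 4894/719 + 7665 = 5516029/719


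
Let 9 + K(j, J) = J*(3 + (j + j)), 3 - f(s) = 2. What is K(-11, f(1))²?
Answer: 784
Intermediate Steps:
f(s) = 1 (f(s) = 3 - 1*2 = 3 - 2 = 1)
K(j, J) = -9 + J*(3 + 2*j) (K(j, J) = -9 + J*(3 + (j + j)) = -9 + J*(3 + 2*j))
K(-11, f(1))² = (-9 + 3*1 + 2*1*(-11))² = (-9 + 3 - 22)² = (-28)² = 784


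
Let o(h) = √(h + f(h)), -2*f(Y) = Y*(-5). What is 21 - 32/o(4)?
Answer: 21 - 16*√14/7 ≈ 12.448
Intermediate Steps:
f(Y) = 5*Y/2 (f(Y) = -Y*(-5)/2 = -(-5)*Y/2 = 5*Y/2)
o(h) = √14*√h/2 (o(h) = √(h + 5*h/2) = √(7*h/2) = √14*√h/2)
21 - 32/o(4) = 21 - 32/(√14*√4/2) = 21 - 32/((½)*√14*2) = 21 - 32/√14 = 21 + (√14/14)*(-32) = 21 - 16*√14/7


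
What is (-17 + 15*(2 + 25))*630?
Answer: 244440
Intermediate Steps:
(-17 + 15*(2 + 25))*630 = (-17 + 15*27)*630 = (-17 + 405)*630 = 388*630 = 244440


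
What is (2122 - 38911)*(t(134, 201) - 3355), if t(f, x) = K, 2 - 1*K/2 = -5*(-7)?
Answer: 125855169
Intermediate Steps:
K = -66 (K = 4 - (-10)*(-7) = 4 - 2*35 = 4 - 70 = -66)
t(f, x) = -66
(2122 - 38911)*(t(134, 201) - 3355) = (2122 - 38911)*(-66 - 3355) = -36789*(-3421) = 125855169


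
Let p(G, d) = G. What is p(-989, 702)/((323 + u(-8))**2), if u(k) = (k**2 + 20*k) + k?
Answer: -989/47961 ≈ -0.020621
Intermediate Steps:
u(k) = k**2 + 21*k
p(-989, 702)/((323 + u(-8))**2) = -989/(323 - 8*(21 - 8))**2 = -989/(323 - 8*13)**2 = -989/(323 - 104)**2 = -989/(219**2) = -989/47961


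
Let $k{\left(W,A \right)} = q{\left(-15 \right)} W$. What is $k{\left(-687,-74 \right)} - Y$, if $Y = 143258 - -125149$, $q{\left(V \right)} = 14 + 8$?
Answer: $-283521$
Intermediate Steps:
$q{\left(V \right)} = 22$
$k{\left(W,A \right)} = 22 W$
$Y = 268407$ ($Y = 143258 + 125149 = 268407$)
$k{\left(-687,-74 \right)} - Y = 22 \left(-687\right) - 268407 = -15114 - 268407 = -283521$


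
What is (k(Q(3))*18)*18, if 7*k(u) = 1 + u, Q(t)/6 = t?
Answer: 6156/7 ≈ 879.43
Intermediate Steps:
Q(t) = 6*t
k(u) = ⅐ + u/7 (k(u) = (1 + u)/7 = ⅐ + u/7)
(k(Q(3))*18)*18 = ((⅐ + (6*3)/7)*18)*18 = ((⅐ + (⅐)*18)*18)*18 = ((⅐ + 18/7)*18)*18 = ((19/7)*18)*18 = (342/7)*18 = 6156/7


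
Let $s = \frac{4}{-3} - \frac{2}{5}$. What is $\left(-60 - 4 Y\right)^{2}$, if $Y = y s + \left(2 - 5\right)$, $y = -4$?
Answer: $\frac{1290496}{225} \approx 5735.5$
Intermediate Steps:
$s = - \frac{26}{15}$ ($s = 4 \left(- \frac{1}{3}\right) - \frac{2}{5} = - \frac{4}{3} - \frac{2}{5} = - \frac{26}{15} \approx -1.7333$)
$Y = \frac{59}{15}$ ($Y = \left(-4\right) \left(- \frac{26}{15}\right) + \left(2 - 5\right) = \frac{104}{15} - 3 = \frac{59}{15} \approx 3.9333$)
$\left(-60 - 4 Y\right)^{2} = \left(-60 - \frac{236}{15}\right)^{2} = \left(- \frac{1136}{15}\right)^{2} = \frac{1290496}{225}$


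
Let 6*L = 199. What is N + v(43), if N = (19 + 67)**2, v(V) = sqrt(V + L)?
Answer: 7396 + sqrt(2742)/6 ≈ 7404.7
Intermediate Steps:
L = 199/6 (L = (1/6)*199 = 199/6 ≈ 33.167)
v(V) = sqrt(199/6 + V) (v(V) = sqrt(V + 199/6) = sqrt(199/6 + V))
N = 7396 (N = 86**2 = 7396)
N + v(43) = 7396 + sqrt(1194 + 36*43)/6 = 7396 + sqrt(1194 + 1548)/6 = 7396 + sqrt(2742)/6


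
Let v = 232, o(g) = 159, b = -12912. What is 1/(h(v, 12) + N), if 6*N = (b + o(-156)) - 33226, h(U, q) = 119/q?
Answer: -4/30613 ≈ -0.00013066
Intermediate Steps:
N = -45979/6 (N = ((-12912 + 159) - 33226)/6 = (-12753 - 33226)/6 = (⅙)*(-45979) = -45979/6 ≈ -7663.2)
1/(h(v, 12) + N) = 1/(119/12 - 45979/6) = 1/(-30613/4) = -4/30613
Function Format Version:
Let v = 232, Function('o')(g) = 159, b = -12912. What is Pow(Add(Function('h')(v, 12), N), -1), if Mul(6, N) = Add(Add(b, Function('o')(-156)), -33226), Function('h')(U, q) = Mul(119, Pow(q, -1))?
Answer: Rational(-4, 30613) ≈ -0.00013066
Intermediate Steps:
N = Rational(-45979, 6) (N = Mul(Rational(1, 6), Add(Add(-12912, 159), -33226)) = Mul(Rational(1, 6), Add(-12753, -33226)) = Mul(Rational(1, 6), -45979) = Rational(-45979, 6) ≈ -7663.2)
Pow(Add(Function('h')(v, 12), N), -1) = Pow(Add(Mul(119, Pow(12, -1)), Rational(-45979, 6)), -1) = Pow(Add(Mul(119, Rational(1, 12)), Rational(-45979, 6)), -1) = Pow(Add(Rational(119, 12), Rational(-45979, 6)), -1) = Pow(Rational(-30613, 4), -1) = Rational(-4, 30613)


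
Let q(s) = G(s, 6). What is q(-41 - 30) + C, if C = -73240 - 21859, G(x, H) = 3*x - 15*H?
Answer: -95402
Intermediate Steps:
G(x, H) = -15*H + 3*x
q(s) = -90 + 3*s (q(s) = -15*6 + 3*s = -90 + 3*s)
C = -95099
q(-41 - 30) + C = (-90 + 3*(-41 - 30)) - 95099 = (-90 + 3*(-71)) - 95099 = (-90 - 213) - 95099 = -303 - 95099 = -95402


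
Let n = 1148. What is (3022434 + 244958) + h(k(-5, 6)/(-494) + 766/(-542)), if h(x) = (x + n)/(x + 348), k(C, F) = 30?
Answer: 7578857381573/2319541 ≈ 3.2674e+6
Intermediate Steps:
h(x) = (1148 + x)/(348 + x) (h(x) = (x + 1148)/(x + 348) = (1148 + x)/(348 + x))
(3022434 + 244958) + h(k(-5, 6)/(-494) + 766/(-542)) = (3022434 + 244958) + (1148 + (30/(-494) + 766/(-542)))/(348 + (30/(-494) + 766/(-542))) = 3267392 + (1148 + (30*(-1/494) + 766*(-1/542)))/(348 + (30*(-1/494) + 766*(-1/542))) = 3267392 + (1148 + (-15/247 - 383/271))/(348 + (-15/247 - 383/271)) = 3267392 + (1148 - 98666/66937)/(348 - 98666/66937) = 3267392 + (76745010/66937)/(23195410/66937) = 3267392 + (66937/23195410)*(76745010/66937) = 3267392 + 7674501/2319541 = 7578857381573/2319541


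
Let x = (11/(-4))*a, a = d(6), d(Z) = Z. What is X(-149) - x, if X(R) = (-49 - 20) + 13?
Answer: -79/2 ≈ -39.500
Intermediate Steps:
a = 6
X(R) = -56 (X(R) = -69 + 13 = -56)
x = -33/2 (x = (11/(-4))*6 = -¼*11*6 = -11/4*6 = -33/2 ≈ -16.500)
X(-149) - x = -56 - 1*(-33/2) = -56 + 33/2 = -79/2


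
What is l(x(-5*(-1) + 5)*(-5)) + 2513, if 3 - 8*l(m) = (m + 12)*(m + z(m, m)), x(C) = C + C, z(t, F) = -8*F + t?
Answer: 72907/8 ≈ 9113.4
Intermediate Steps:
z(t, F) = t - 8*F
x(C) = 2*C
l(m) = 3/8 + 3*m*(12 + m)/4 (l(m) = 3/8 - (m + 12)*(m + (m - 8*m))/8 = 3/8 - (12 + m)*(m - 7*m)/8 = 3/8 - (12 + m)*(-6*m)/8 = 3/8 - (-3)*m*(12 + m)/4 = 3/8 + 3*m*(12 + m)/4)
l(x(-5*(-1) + 5)*(-5)) + 2513 = (3/8 + 9*((2*(-5*(-1) + 5))*(-5)) + 3*((2*(-5*(-1) + 5))*(-5))**2/4) + 2513 = (3/8 + 9*((2*(5 + 5))*(-5)) + 3*((2*(5 + 5))*(-5))**2/4) + 2513 = (3/8 + 9*((2*10)*(-5)) + 3*((2*10)*(-5))**2/4) + 2513 = (3/8 + 9*(20*(-5)) + 3*(20*(-5))**2/4) + 2513 = (3/8 + 9*(-100) + (3/4)*(-100)**2) + 2513 = (3/8 - 900 + (3/4)*10000) + 2513 = (3/8 - 900 + 7500) + 2513 = 52803/8 + 2513 = 72907/8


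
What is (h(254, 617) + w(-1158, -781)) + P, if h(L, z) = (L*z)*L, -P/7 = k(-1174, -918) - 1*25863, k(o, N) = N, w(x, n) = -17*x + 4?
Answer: 40013529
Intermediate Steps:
w(x, n) = 4 - 17*x
P = 187467 (P = -7*(-918 - 1*25863) = -7*(-918 - 25863) = -7*(-26781) = 187467)
h(L, z) = z*L²
(h(254, 617) + w(-1158, -781)) + P = (617*254² + (4 - 17*(-1158))) + 187467 = (617*64516 + (4 + 19686)) + 187467 = (39806372 + 19690) + 187467 = 39826062 + 187467 = 40013529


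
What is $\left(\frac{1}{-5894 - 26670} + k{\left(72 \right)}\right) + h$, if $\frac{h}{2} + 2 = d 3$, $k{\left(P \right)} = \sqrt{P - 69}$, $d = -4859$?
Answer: $- \frac{949501113}{32564} + \sqrt{3} \approx -29156.0$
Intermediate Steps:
$k{\left(P \right)} = \sqrt{-69 + P}$
$h = -29158$ ($h = -4 + 2 \left(\left(-4859\right) 3\right) = -4 + 2 \left(-14577\right) = -4 - 29154 = -29158$)
$\left(\frac{1}{-5894 - 26670} + k{\left(72 \right)}\right) + h = \left(\frac{1}{-5894 - 26670} + \sqrt{-69 + 72}\right) - 29158 = \left(\frac{1}{-32564} + \sqrt{3}\right) - 29158 = \left(- \frac{1}{32564} + \sqrt{3}\right) - 29158 = - \frac{949501113}{32564} + \sqrt{3}$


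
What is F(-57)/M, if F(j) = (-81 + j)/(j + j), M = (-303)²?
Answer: 23/1744371 ≈ 1.3185e-5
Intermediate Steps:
M = 91809
F(j) = (-81 + j)/(2*j) (F(j) = (-81 + j)/((2*j)) = (-81 + j)*(1/(2*j)) = (-81 + j)/(2*j))
F(-57)/M = ((½)*(-81 - 57)/(-57))/91809 = ((½)*(-1/57)*(-138))*(1/91809) = (23/19)*(1/91809) = 23/1744371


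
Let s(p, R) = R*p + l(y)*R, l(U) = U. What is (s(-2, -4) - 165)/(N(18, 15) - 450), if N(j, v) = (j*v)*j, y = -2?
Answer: -149/4410 ≈ -0.033787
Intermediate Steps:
s(p, R) = -2*R + R*p (s(p, R) = R*p - 2*R = -2*R + R*p)
N(j, v) = v*j²
(s(-2, -4) - 165)/(N(18, 15) - 450) = (-4*(-2 - 2) - 165)/(15*18² - 450) = (-4*(-4) - 165)/(15*324 - 450) = (16 - 165)/(4860 - 450) = -149/4410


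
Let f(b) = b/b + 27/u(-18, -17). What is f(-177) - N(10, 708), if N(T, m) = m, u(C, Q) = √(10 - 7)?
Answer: -707 + 9*√3 ≈ -691.41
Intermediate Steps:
u(C, Q) = √3
f(b) = 1 + 9*√3 (f(b) = b/b + 27/(√3) = 1 + 27*(√3/3) = 1 + 9*√3)
f(-177) - N(10, 708) = (1 + 9*√3) - 1*708 = (1 + 9*√3) - 708 = -707 + 9*√3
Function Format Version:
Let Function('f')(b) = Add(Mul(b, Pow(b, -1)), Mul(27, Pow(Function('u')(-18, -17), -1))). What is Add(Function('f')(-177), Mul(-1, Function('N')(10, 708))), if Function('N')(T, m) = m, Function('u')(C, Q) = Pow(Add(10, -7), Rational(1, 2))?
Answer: Add(-707, Mul(9, Pow(3, Rational(1, 2)))) ≈ -691.41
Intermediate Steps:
Function('u')(C, Q) = Pow(3, Rational(1, 2))
Function('f')(b) = Add(1, Mul(9, Pow(3, Rational(1, 2)))) (Function('f')(b) = Add(Mul(b, Pow(b, -1)), Mul(27, Pow(Pow(3, Rational(1, 2)), -1))) = Add(1, Mul(27, Mul(Rational(1, 3), Pow(3, Rational(1, 2))))) = Add(1, Mul(9, Pow(3, Rational(1, 2)))))
Add(Function('f')(-177), Mul(-1, Function('N')(10, 708))) = Add(Add(1, Mul(9, Pow(3, Rational(1, 2)))), Mul(-1, 708)) = Add(Add(1, Mul(9, Pow(3, Rational(1, 2)))), -708) = Add(-707, Mul(9, Pow(3, Rational(1, 2))))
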